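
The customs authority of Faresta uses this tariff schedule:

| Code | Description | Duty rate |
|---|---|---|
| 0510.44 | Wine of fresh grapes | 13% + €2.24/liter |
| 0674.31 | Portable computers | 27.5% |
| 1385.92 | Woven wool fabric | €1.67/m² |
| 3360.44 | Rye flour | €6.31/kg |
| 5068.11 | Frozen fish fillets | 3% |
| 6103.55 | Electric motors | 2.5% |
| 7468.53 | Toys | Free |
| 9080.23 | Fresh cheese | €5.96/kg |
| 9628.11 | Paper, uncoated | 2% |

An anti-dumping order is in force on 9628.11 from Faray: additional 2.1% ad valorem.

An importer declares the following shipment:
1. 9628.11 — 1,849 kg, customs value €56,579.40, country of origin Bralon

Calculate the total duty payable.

Line 1 (9628.11, Bralon, 1,849 kg, €56,579.40):
Base rate for 9628.11 is 2%.
The additional-duty order on 9628.11 targets Faray, not Bralon; it does not apply.
Duty = €56,579.40 × 2% = €1,131.59.

€1,131.59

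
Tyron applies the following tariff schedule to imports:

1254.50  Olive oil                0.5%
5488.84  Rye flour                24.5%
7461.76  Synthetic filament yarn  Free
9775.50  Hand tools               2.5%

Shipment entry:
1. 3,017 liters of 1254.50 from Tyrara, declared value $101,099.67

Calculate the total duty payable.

$505.50

Line 1 (1254.50, Tyrara, 3,017 liters, $101,099.67):
Base rate for 1254.50 is 0.5%.
Duty = $101,099.67 × 0.5% = $505.50.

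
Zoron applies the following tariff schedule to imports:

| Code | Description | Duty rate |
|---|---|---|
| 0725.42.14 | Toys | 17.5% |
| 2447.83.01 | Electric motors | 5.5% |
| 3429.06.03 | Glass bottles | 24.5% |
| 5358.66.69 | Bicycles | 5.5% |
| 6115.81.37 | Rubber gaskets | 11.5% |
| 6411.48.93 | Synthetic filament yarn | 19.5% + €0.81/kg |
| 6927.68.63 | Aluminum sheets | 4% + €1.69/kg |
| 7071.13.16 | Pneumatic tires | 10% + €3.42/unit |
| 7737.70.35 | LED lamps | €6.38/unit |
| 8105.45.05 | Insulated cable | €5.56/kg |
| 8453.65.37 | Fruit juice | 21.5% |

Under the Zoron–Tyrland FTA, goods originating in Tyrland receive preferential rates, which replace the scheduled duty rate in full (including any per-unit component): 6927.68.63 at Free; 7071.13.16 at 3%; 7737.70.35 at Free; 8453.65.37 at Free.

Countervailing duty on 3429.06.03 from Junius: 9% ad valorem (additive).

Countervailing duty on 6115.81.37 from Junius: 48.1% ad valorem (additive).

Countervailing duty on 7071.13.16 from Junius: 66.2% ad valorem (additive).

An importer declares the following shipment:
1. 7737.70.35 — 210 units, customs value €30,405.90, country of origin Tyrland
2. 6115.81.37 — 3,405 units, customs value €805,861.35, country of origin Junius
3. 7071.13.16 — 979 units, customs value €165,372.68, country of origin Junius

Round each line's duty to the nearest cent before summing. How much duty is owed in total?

Line 1 (7737.70.35, Tyrland, 210 units, €30,405.90):
Base rate for 7737.70.35 is €6.38/unit.
Origin Tyrland qualifies under the Zoron–Tyrland agreement and 7737.70.35 is covered: preferential rate Free applies instead.
Duty = €30,405.90 × 0% = €0.00.
Line 2 (6115.81.37, Junius, 3,405 units, €805,861.35):
Base rate for 6115.81.37 is 11.5%.
Additional duty on 6115.81.37 from Junius: +48.1%. Applied ad valorem rate: 11.5% + 48.1% = 59.6%.
Duty = €805,861.35 × 59.6% = €480,293.36.
Line 3 (7071.13.16, Junius, 979 units, €165,372.68):
Base rate for 7071.13.16 is 10% + €3.42/unit.
7071.13.16 has an FTA preferential rate, but origin Junius is not Tyrland; base rate stands.
Additional duty on 7071.13.16 from Junius: +66.2%. Applied ad valorem rate: 10% + 66.2% = 76.2%.
Duty = €165,372.68 × 76.2% + 979 × €3.42 = €129,362.16.
Total = €0.00 + €480,293.36 + €129,362.16 = €609,655.52.

€609,655.52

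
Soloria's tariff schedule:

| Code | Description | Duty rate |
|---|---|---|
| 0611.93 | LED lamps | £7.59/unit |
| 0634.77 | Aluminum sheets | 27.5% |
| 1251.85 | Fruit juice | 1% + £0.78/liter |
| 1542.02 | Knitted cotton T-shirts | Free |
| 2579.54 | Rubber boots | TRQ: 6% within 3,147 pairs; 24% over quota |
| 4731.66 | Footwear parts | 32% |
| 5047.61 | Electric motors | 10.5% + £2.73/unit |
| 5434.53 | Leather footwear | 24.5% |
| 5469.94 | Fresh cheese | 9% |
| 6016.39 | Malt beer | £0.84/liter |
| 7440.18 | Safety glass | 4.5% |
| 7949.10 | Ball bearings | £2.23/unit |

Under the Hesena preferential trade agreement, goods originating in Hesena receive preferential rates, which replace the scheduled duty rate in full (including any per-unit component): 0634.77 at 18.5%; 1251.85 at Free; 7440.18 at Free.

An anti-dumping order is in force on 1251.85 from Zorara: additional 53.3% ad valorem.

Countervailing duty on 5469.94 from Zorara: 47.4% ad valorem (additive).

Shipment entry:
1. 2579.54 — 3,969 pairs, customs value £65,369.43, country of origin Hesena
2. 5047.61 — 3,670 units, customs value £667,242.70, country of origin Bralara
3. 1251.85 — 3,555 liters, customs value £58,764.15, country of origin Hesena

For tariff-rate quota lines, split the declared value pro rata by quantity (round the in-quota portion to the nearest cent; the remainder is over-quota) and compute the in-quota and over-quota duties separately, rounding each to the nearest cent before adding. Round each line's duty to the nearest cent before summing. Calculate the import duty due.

Line 1 (2579.54, Hesena, 3,969 pairs, £65,369.43):
Code 2579.54 is under a tariff-rate quota (threshold 3,147 pairs). In-quota: 3,147 pairs at 6%; over-quota: 822 pairs at 24%.
Pro-rata value split: in-quota = £65,369.43 × 3,147/3,969 = £51,831.09; over-quota = £65,369.43 − £51,831.09 = £13,538.34.
In-quota duty = £51,831.09 × 6% = £3,109.87. Over-quota duty = £13,538.34 × 24% = £3,249.20.
Line duty = £3,109.87 + £3,249.20 = £6,359.07.
Line 2 (5047.61, Bralara, 3,670 units, £667,242.70):
Base rate for 5047.61 is 10.5% + £2.73/unit.
Duty = £667,242.70 × 10.5% + 3,670 × £2.73 = £80,079.58.
Line 3 (1251.85, Hesena, 3,555 liters, £58,764.15):
Base rate for 1251.85 is 1% + £0.78/liter.
Origin Hesena qualifies under the Soloria–Hesena agreement and 1251.85 is covered: preferential rate Free applies instead.
The additional-duty order on 1251.85 targets Zorara, not Hesena; it does not apply.
Duty = £58,764.15 × 0% = £0.00.
Total = £6,359.07 + £80,079.58 + £0.00 = £86,438.65.

£86,438.65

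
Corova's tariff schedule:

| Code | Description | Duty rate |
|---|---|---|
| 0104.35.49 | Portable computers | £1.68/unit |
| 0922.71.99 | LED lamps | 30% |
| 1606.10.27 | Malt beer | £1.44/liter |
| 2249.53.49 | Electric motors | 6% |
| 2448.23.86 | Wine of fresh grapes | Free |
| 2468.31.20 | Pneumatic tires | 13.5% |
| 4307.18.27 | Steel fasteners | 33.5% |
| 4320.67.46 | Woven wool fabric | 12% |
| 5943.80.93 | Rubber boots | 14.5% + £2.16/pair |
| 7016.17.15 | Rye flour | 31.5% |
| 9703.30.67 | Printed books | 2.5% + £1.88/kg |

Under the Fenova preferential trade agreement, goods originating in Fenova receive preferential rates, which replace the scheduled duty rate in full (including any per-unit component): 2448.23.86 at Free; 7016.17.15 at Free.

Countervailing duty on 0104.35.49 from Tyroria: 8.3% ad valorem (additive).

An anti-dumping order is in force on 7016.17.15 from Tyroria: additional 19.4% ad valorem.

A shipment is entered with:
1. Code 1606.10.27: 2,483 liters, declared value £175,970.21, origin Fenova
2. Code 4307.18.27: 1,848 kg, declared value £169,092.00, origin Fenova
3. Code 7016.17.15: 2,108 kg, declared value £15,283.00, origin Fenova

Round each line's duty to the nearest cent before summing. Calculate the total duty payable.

Line 1 (1606.10.27, Fenova, 2,483 liters, £175,970.21):
Base rate for 1606.10.27 is £1.44/liter.
Origin Fenova is the FTA partner but 1606.10.27 is not on the preference list; base rate stands.
Duty = 2,483 × £1.44 = £3,575.52.
Line 2 (4307.18.27, Fenova, 1,848 kg, £169,092.00):
Base rate for 4307.18.27 is 33.5%.
Origin Fenova is the FTA partner but 4307.18.27 is not on the preference list; base rate stands.
Duty = £169,092.00 × 33.5% = £56,645.82.
Line 3 (7016.17.15, Fenova, 2,108 kg, £15,283.00):
Base rate for 7016.17.15 is 31.5%.
Origin Fenova qualifies under the Corova–Fenova agreement and 7016.17.15 is covered: preferential rate Free applies instead.
The additional-duty order on 7016.17.15 targets Tyroria, not Fenova; it does not apply.
Duty = £15,283.00 × 0% = £0.00.
Total = £3,575.52 + £56,645.82 + £0.00 = £60,221.34.

£60,221.34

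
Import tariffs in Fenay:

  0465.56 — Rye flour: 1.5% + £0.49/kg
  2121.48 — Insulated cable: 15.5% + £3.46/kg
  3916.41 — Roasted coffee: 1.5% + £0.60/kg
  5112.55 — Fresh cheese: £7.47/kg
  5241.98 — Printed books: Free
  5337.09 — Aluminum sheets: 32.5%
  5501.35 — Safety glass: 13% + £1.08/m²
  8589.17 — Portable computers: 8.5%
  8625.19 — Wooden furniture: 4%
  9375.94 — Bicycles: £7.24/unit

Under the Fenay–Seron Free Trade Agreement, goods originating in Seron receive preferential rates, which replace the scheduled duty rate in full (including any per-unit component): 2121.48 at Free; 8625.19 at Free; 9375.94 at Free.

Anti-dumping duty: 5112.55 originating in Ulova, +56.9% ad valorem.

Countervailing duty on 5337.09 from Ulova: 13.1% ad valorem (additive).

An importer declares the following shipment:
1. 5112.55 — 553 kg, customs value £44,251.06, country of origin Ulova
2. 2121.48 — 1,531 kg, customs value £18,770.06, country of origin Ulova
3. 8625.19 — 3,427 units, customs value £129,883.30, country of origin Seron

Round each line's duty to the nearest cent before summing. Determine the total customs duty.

£37,516.38

Line 1 (5112.55, Ulova, 553 kg, £44,251.06):
Base rate for 5112.55 is £7.47/kg.
Additional duty on 5112.55 from Ulova: +56.9% ad valorem. Applied ad valorem rate = 56.9%.
Duty = £44,251.06 × 56.9% + 553 × £7.47 = £29,309.76.
Line 2 (2121.48, Ulova, 1,531 kg, £18,770.06):
Base rate for 2121.48 is 15.5% + £3.46/kg.
2121.48 has an FTA preferential rate, but origin Ulova is not Seron; base rate stands.
Duty = £18,770.06 × 15.5% + 1,531 × £3.46 = £8,206.62.
Line 3 (8625.19, Seron, 3,427 units, £129,883.30):
Base rate for 8625.19 is 4%.
Origin Seron qualifies under the Fenay–Seron agreement and 8625.19 is covered: preferential rate Free applies instead.
Duty = £129,883.30 × 0% = £0.00.
Total = £29,309.76 + £8,206.62 + £0.00 = £37,516.38.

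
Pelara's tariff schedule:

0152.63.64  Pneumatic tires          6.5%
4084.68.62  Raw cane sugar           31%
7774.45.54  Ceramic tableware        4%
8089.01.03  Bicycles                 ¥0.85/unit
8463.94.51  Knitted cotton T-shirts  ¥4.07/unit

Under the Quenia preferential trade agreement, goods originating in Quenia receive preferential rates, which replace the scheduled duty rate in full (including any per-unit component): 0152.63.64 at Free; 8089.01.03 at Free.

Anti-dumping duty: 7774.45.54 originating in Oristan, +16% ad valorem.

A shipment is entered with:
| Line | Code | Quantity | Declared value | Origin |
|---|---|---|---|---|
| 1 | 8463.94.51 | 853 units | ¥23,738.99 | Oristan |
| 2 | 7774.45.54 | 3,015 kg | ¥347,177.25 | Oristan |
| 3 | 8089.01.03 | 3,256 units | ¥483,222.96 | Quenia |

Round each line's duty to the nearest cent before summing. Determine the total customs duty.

Line 1 (8463.94.51, Oristan, 853 units, ¥23,738.99):
Base rate for 8463.94.51 is ¥4.07/unit.
Duty = 853 × ¥4.07 = ¥3,471.71.
Line 2 (7774.45.54, Oristan, 3,015 kg, ¥347,177.25):
Base rate for 7774.45.54 is 4%.
Additional duty on 7774.45.54 from Oristan: +16%. Applied ad valorem rate: 4% + 16% = 20%.
Duty = ¥347,177.25 × 20% = ¥69,435.45.
Line 3 (8089.01.03, Quenia, 3,256 units, ¥483,222.96):
Base rate for 8089.01.03 is ¥0.85/unit.
Origin Quenia qualifies under the Pelara–Quenia agreement and 8089.01.03 is covered: preferential rate Free applies instead.
Duty = ¥483,222.96 × 0% = ¥0.00.
Total = ¥3,471.71 + ¥69,435.45 + ¥0.00 = ¥72,907.16.

¥72,907.16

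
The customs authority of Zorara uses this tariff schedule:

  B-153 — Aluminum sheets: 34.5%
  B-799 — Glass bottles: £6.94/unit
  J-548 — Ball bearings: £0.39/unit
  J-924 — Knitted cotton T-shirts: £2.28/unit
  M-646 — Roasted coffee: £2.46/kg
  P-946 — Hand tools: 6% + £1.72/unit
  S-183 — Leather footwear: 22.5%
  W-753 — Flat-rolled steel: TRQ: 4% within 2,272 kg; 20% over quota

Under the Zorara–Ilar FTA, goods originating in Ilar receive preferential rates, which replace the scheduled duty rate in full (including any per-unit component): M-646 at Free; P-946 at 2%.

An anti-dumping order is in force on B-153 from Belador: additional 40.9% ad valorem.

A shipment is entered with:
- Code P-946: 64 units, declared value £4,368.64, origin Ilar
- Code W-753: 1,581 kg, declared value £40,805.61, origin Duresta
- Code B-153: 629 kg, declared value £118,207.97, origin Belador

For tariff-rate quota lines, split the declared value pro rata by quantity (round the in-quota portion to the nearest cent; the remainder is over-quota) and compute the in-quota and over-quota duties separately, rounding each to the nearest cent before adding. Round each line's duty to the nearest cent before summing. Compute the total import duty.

£90,848.40

Line 1 (P-946, Ilar, 64 units, £4,368.64):
Base rate for P-946 is 6% + £1.72/unit.
Origin Ilar qualifies under the Zorara–Ilar agreement and P-946 is covered: preferential rate 2% applies instead.
Duty = £4,368.64 × 2% = £87.37.
Line 2 (W-753, Duresta, 1,581 kg, £40,805.61):
Code W-753 is under a tariff-rate quota (threshold 2,272 kg). Quantity 1,581 kg is within the quota, so the in-quota rate 4% applies to the full value.
Duty = £40,805.61 × 4% = £1,632.22.
Line 3 (B-153, Belador, 629 kg, £118,207.97):
Base rate for B-153 is 34.5%.
Additional duty on B-153 from Belador: +40.9%. Applied ad valorem rate: 34.5% + 40.9% = 75.4%.
Duty = £118,207.97 × 75.4% = £89,128.81.
Total = £87.37 + £1,632.22 + £89,128.81 = £90,848.40.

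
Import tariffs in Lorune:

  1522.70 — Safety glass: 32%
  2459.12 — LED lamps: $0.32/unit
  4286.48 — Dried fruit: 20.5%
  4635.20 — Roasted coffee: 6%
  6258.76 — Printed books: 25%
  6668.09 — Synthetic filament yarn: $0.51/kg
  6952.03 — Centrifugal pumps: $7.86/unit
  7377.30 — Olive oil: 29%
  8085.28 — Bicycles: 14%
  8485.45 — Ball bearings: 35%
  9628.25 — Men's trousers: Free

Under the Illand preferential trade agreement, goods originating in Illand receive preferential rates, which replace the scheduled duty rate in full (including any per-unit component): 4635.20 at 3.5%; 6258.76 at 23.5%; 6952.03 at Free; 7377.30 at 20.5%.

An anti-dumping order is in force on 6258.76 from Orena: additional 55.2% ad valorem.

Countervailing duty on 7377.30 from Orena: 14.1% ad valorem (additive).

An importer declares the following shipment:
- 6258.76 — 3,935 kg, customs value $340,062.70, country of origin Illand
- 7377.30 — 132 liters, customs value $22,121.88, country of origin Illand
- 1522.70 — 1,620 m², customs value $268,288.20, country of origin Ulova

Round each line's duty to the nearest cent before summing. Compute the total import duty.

Line 1 (6258.76, Illand, 3,935 kg, $340,062.70):
Base rate for 6258.76 is 25%.
Origin Illand qualifies under the Lorune–Illand agreement and 6258.76 is covered: preferential rate 23.5% applies instead.
The additional-duty order on 6258.76 targets Orena, not Illand; it does not apply.
Duty = $340,062.70 × 23.5% = $79,914.73.
Line 2 (7377.30, Illand, 132 liters, $22,121.88):
Base rate for 7377.30 is 29%.
Origin Illand qualifies under the Lorune–Illand agreement and 7377.30 is covered: preferential rate 20.5% applies instead.
The additional-duty order on 7377.30 targets Orena, not Illand; it does not apply.
Duty = $22,121.88 × 20.5% = $4,534.99.
Line 3 (1522.70, Ulova, 1,620 m², $268,288.20):
Base rate for 1522.70 is 32%.
Duty = $268,288.20 × 32% = $85,852.22.
Total = $79,914.73 + $4,534.99 + $85,852.22 = $170,301.94.

$170,301.94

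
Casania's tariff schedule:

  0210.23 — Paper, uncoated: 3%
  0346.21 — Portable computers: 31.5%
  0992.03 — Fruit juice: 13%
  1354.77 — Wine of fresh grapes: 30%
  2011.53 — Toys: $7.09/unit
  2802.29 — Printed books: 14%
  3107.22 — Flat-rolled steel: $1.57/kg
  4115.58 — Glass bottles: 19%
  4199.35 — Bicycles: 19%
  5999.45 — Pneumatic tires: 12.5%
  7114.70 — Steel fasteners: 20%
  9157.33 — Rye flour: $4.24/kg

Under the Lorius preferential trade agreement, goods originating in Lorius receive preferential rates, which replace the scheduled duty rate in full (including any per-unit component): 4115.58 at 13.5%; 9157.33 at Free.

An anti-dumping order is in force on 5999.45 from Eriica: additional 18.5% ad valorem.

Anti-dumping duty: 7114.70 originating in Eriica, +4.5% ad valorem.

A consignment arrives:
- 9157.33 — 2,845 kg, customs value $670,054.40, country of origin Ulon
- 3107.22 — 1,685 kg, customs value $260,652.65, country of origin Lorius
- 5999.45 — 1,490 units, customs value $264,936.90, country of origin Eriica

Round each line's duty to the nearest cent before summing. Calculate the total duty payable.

$96,838.69

Line 1 (9157.33, Ulon, 2,845 kg, $670,054.40):
Base rate for 9157.33 is $4.24/kg.
9157.33 has an FTA preferential rate, but origin Ulon is not Lorius; base rate stands.
Duty = 2,845 × $4.24 = $12,062.80.
Line 2 (3107.22, Lorius, 1,685 kg, $260,652.65):
Base rate for 3107.22 is $1.57/kg.
Origin Lorius is the FTA partner but 3107.22 is not on the preference list; base rate stands.
Duty = 1,685 × $1.57 = $2,645.45.
Line 3 (5999.45, Eriica, 1,490 units, $264,936.90):
Base rate for 5999.45 is 12.5%.
Additional duty on 5999.45 from Eriica: +18.5%. Applied ad valorem rate: 12.5% + 18.5% = 31%.
Duty = $264,936.90 × 31% = $82,130.44.
Total = $12,062.80 + $2,645.45 + $82,130.44 = $96,838.69.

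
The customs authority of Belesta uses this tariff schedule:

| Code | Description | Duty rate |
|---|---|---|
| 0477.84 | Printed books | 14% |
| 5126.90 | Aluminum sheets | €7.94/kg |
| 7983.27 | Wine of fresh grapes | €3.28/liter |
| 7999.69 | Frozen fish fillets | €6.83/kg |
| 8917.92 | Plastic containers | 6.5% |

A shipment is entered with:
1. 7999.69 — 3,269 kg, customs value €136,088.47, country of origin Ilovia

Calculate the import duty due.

Line 1 (7999.69, Ilovia, 3,269 kg, €136,088.47):
Base rate for 7999.69 is €6.83/kg.
Duty = 3,269 × €6.83 = €22,327.27.

€22,327.27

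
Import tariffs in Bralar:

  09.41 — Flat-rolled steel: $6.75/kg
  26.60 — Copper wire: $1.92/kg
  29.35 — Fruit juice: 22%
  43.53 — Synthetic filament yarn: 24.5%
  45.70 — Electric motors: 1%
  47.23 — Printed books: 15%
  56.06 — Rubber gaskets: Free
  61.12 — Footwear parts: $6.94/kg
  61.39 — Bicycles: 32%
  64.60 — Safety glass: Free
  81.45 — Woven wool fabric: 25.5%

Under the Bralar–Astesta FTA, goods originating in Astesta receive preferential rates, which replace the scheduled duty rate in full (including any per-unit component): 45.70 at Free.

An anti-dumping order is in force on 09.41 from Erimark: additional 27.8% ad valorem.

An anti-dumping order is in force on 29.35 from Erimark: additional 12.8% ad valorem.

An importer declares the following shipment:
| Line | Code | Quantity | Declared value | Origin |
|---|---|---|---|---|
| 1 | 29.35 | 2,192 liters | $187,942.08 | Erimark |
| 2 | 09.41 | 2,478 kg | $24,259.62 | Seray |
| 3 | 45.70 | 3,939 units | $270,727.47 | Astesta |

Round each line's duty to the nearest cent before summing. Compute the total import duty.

Line 1 (29.35, Erimark, 2,192 liters, $187,942.08):
Base rate for 29.35 is 22%.
Additional duty on 29.35 from Erimark: +12.8%. Applied ad valorem rate: 22% + 12.8% = 34.8%.
Duty = $187,942.08 × 34.8% = $65,403.84.
Line 2 (09.41, Seray, 2,478 kg, $24,259.62):
Base rate for 09.41 is $6.75/kg.
The additional-duty order on 09.41 targets Erimark, not Seray; it does not apply.
Duty = 2,478 × $6.75 = $16,726.50.
Line 3 (45.70, Astesta, 3,939 units, $270,727.47):
Base rate for 45.70 is 1%.
Origin Astesta qualifies under the Bralar–Astesta agreement and 45.70 is covered: preferential rate Free applies instead.
Duty = $270,727.47 × 0% = $0.00.
Total = $65,403.84 + $16,726.50 + $0.00 = $82,130.34.

$82,130.34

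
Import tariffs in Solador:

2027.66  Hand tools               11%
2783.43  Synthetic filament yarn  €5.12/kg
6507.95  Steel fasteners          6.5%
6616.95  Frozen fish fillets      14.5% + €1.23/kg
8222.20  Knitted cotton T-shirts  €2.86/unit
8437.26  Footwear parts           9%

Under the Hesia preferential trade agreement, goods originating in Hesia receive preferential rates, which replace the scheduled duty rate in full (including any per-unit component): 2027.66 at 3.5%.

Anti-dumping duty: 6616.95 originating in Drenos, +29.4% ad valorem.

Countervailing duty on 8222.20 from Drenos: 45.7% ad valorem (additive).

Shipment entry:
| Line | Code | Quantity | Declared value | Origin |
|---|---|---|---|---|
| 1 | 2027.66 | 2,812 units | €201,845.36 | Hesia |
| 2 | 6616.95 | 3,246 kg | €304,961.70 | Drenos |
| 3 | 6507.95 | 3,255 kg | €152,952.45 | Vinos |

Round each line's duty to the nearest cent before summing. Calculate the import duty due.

Line 1 (2027.66, Hesia, 2,812 units, €201,845.36):
Base rate for 2027.66 is 11%.
Origin Hesia qualifies under the Solador–Hesia agreement and 2027.66 is covered: preferential rate 3.5% applies instead.
Duty = €201,845.36 × 3.5% = €7,064.59.
Line 2 (6616.95, Drenos, 3,246 kg, €304,961.70):
Base rate for 6616.95 is 14.5% + €1.23/kg.
Additional duty on 6616.95 from Drenos: +29.4%. Applied ad valorem rate: 14.5% + 29.4% = 43.9%.
Duty = €304,961.70 × 43.9% + 3,246 × €1.23 = €137,870.77.
Line 3 (6507.95, Vinos, 3,255 kg, €152,952.45):
Base rate for 6507.95 is 6.5%.
Duty = €152,952.45 × 6.5% = €9,941.91.
Total = €7,064.59 + €137,870.77 + €9,941.91 = €154,877.27.

€154,877.27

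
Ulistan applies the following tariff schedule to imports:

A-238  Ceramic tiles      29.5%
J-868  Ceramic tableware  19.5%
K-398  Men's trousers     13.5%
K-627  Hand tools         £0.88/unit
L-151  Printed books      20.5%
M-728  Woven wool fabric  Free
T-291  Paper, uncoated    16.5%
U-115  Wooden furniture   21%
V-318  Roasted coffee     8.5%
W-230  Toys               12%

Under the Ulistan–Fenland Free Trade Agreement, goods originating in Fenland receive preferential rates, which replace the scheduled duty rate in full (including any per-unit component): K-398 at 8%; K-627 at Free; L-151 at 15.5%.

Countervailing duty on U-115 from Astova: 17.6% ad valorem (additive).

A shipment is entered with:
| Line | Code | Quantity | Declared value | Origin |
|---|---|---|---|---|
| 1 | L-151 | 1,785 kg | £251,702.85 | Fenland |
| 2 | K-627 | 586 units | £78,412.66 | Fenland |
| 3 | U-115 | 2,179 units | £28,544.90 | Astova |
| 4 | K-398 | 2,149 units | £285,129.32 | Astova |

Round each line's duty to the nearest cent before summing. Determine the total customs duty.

£88,524.73

Line 1 (L-151, Fenland, 1,785 kg, £251,702.85):
Base rate for L-151 is 20.5%.
Origin Fenland qualifies under the Ulistan–Fenland agreement and L-151 is covered: preferential rate 15.5% applies instead.
Duty = £251,702.85 × 15.5% = £39,013.94.
Line 2 (K-627, Fenland, 586 units, £78,412.66):
Base rate for K-627 is £0.88/unit.
Origin Fenland qualifies under the Ulistan–Fenland agreement and K-627 is covered: preferential rate Free applies instead.
Duty = £78,412.66 × 0% = £0.00.
Line 3 (U-115, Astova, 2,179 units, £28,544.90):
Base rate for U-115 is 21%.
Additional duty on U-115 from Astova: +17.6%. Applied ad valorem rate: 21% + 17.6% = 38.6%.
Duty = £28,544.90 × 38.6% = £11,018.33.
Line 4 (K-398, Astova, 2,149 units, £285,129.32):
Base rate for K-398 is 13.5%.
K-398 has an FTA preferential rate, but origin Astova is not Fenland; base rate stands.
Duty = £285,129.32 × 13.5% = £38,492.46.
Total = £39,013.94 + £0.00 + £11,018.33 + £38,492.46 = £88,524.73.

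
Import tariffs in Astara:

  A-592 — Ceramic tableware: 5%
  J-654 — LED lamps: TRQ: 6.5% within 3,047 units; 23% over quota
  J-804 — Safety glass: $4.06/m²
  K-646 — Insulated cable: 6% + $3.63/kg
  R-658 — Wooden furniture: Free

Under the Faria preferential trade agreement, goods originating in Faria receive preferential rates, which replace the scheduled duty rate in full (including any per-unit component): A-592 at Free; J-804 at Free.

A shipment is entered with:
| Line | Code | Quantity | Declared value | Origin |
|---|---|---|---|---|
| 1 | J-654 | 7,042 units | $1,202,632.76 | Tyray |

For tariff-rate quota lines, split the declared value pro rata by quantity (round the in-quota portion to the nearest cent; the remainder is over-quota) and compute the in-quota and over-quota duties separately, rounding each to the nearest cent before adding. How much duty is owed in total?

$190,745.03

Line 1 (J-654, Tyray, 7,042 units, $1,202,632.76):
Code J-654 is under a tariff-rate quota (threshold 3,047 units). In-quota: 3,047 units at 6.5%; over-quota: 3,995 units at 23%.
Pro-rata value split: in-quota = $1,202,632.76 × 3,047/7,042 = $520,366.66; over-quota = $1,202,632.76 − $520,366.66 = $682,266.10.
In-quota duty = $520,366.66 × 6.5% = $33,823.83. Over-quota duty = $682,266.10 × 23% = $156,921.20.
Line duty = $33,823.83 + $156,921.20 = $190,745.03.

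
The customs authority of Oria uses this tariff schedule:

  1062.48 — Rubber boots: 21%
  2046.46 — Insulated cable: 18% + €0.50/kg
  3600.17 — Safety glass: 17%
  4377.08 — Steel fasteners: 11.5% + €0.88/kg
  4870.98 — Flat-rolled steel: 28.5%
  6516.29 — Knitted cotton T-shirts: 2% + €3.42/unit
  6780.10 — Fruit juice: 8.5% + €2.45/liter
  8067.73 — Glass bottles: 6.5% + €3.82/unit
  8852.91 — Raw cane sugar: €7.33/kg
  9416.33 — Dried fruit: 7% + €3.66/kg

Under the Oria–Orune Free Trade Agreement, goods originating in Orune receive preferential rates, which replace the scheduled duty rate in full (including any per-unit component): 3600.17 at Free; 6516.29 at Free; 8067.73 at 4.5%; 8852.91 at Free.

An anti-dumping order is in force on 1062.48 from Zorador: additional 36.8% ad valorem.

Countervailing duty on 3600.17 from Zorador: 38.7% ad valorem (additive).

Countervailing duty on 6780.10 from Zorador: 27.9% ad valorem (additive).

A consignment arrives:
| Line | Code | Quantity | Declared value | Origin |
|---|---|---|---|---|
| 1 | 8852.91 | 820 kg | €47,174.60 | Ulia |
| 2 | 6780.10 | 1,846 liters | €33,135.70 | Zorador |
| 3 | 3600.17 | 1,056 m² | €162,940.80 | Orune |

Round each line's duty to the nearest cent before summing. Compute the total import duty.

€22,594.69

Line 1 (8852.91, Ulia, 820 kg, €47,174.60):
Base rate for 8852.91 is €7.33/kg.
8852.91 has an FTA preferential rate, but origin Ulia is not Orune; base rate stands.
Duty = 820 × €7.33 = €6,010.60.
Line 2 (6780.10, Zorador, 1,846 liters, €33,135.70):
Base rate for 6780.10 is 8.5% + €2.45/liter.
Additional duty on 6780.10 from Zorador: +27.9%. Applied ad valorem rate: 8.5% + 27.9% = 36.4%.
Duty = €33,135.70 × 36.4% + 1,846 × €2.45 = €16,584.09.
Line 3 (3600.17, Orune, 1,056 m², €162,940.80):
Base rate for 3600.17 is 17%.
Origin Orune qualifies under the Oria–Orune agreement and 3600.17 is covered: preferential rate Free applies instead.
The additional-duty order on 3600.17 targets Zorador, not Orune; it does not apply.
Duty = €162,940.80 × 0% = €0.00.
Total = €6,010.60 + €16,584.09 + €0.00 = €22,594.69.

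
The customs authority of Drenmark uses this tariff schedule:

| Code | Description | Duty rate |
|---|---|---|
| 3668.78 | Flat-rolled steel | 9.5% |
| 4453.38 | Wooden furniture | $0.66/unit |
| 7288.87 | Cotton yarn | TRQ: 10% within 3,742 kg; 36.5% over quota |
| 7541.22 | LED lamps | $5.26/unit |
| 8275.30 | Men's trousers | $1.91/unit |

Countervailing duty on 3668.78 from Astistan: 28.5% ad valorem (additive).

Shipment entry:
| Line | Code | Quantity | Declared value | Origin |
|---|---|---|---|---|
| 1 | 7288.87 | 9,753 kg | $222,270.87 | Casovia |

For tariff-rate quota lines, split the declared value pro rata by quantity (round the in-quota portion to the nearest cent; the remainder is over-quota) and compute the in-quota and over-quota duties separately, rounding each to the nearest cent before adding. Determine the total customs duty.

$58,529.62

Line 1 (7288.87, Casovia, 9,753 kg, $222,270.87):
Code 7288.87 is under a tariff-rate quota (threshold 3,742 kg). In-quota: 3,742 kg at 10%; over-quota: 6,011 kg at 36.5%.
Pro-rata value split: in-quota = $222,270.87 × 3,742/9,753 = $85,280.18; over-quota = $222,270.87 − $85,280.18 = $136,990.69.
In-quota duty = $85,280.18 × 10% = $8,528.02. Over-quota duty = $136,990.69 × 36.5% = $50,001.60.
Line duty = $8,528.02 + $50,001.60 = $58,529.62.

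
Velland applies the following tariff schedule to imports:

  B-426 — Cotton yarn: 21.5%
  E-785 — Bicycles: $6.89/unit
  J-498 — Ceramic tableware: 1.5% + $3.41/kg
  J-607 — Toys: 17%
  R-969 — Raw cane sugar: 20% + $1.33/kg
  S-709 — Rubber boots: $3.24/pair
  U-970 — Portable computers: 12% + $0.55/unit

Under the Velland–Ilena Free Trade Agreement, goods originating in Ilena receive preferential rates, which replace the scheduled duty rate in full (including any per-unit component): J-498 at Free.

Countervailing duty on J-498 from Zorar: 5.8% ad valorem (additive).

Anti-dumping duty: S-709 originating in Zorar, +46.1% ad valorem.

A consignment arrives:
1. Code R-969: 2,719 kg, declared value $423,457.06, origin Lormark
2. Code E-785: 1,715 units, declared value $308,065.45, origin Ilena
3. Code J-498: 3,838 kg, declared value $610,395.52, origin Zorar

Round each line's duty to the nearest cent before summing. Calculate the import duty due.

$157,770.48

Line 1 (R-969, Lormark, 2,719 kg, $423,457.06):
Base rate for R-969 is 20% + $1.33/kg.
Duty = $423,457.06 × 20% + 2,719 × $1.33 = $88,307.68.
Line 2 (E-785, Ilena, 1,715 units, $308,065.45):
Base rate for E-785 is $6.89/unit.
Origin Ilena is the FTA partner but E-785 is not on the preference list; base rate stands.
Duty = 1,715 × $6.89 = $11,816.35.
Line 3 (J-498, Zorar, 3,838 kg, $610,395.52):
Base rate for J-498 is 1.5% + $3.41/kg.
J-498 has an FTA preferential rate, but origin Zorar is not Ilena; base rate stands.
Additional duty on J-498 from Zorar: +5.8%. Applied ad valorem rate: 1.5% + 5.8% = 7.3%.
Duty = $610,395.52 × 7.3% + 3,838 × $3.41 = $57,646.45.
Total = $88,307.68 + $11,816.35 + $57,646.45 = $157,770.48.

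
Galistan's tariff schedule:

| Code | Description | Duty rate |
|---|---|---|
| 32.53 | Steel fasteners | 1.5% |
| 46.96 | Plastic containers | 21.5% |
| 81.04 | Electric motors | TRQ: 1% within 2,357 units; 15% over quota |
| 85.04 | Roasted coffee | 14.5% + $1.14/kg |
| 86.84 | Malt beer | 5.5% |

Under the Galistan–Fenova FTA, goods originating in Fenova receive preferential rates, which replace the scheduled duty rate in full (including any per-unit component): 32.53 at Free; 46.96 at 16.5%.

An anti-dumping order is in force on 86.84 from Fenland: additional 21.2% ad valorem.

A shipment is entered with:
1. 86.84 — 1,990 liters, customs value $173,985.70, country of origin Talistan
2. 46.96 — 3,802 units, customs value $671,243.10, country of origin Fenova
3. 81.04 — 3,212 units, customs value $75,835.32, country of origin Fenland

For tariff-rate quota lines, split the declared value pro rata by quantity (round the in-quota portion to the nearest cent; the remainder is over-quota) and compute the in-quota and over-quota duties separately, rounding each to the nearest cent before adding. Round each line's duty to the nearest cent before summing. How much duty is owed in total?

$123,908.79

Line 1 (86.84, Talistan, 1,990 liters, $173,985.70):
Base rate for 86.84 is 5.5%.
The additional-duty order on 86.84 targets Fenland, not Talistan; it does not apply.
Duty = $173,985.70 × 5.5% = $9,569.21.
Line 2 (46.96, Fenova, 3,802 units, $671,243.10):
Base rate for 46.96 is 21.5%.
Origin Fenova qualifies under the Galistan–Fenova agreement and 46.96 is covered: preferential rate 16.5% applies instead.
Duty = $671,243.10 × 16.5% = $110,755.11.
Line 3 (81.04, Fenland, 3,212 units, $75,835.32):
Code 81.04 is under a tariff-rate quota (threshold 2,357 units). In-quota: 2,357 units at 1%; over-quota: 855 units at 15%.
Pro-rata value split: in-quota = $75,835.32 × 2,357/3,212 = $55,648.77; over-quota = $75,835.32 − $55,648.77 = $20,186.55.
In-quota duty = $55,648.77 × 1% = $556.49. Over-quota duty = $20,186.55 × 15% = $3,027.98.
Line duty = $556.49 + $3,027.98 = $3,584.47.
Total = $9,569.21 + $110,755.11 + $3,584.47 = $123,908.79.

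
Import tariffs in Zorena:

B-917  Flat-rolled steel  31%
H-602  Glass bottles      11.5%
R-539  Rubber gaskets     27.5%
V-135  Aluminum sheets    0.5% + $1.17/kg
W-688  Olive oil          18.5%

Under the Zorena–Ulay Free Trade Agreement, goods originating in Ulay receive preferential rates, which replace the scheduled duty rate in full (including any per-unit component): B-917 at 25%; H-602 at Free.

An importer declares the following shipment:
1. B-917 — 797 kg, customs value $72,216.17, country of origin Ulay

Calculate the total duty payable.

Line 1 (B-917, Ulay, 797 kg, $72,216.17):
Base rate for B-917 is 31%.
Origin Ulay qualifies under the Zorena–Ulay agreement and B-917 is covered: preferential rate 25% applies instead.
Duty = $72,216.17 × 25% = $18,054.04.

$18,054.04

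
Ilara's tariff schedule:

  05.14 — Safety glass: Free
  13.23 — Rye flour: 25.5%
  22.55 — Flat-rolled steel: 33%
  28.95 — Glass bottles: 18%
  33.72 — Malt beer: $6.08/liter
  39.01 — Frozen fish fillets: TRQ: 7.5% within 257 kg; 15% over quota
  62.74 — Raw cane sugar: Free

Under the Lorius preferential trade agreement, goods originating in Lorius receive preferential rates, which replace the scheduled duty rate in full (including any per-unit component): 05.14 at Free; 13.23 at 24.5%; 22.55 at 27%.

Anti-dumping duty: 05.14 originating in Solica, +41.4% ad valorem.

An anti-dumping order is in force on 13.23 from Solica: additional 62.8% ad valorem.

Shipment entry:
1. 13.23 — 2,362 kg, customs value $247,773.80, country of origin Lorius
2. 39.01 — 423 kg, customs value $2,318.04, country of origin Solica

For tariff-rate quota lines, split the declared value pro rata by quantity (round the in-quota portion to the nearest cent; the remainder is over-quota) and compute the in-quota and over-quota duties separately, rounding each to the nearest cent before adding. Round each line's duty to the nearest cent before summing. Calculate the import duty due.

Line 1 (13.23, Lorius, 2,362 kg, $247,773.80):
Base rate for 13.23 is 25.5%.
Origin Lorius qualifies under the Ilara–Lorius agreement and 13.23 is covered: preferential rate 24.5% applies instead.
The additional-duty order on 13.23 targets Solica, not Lorius; it does not apply.
Duty = $247,773.80 × 24.5% = $60,704.58.
Line 2 (39.01, Solica, 423 kg, $2,318.04):
Code 39.01 is under a tariff-rate quota (threshold 257 kg). In-quota: 257 kg at 7.5%; over-quota: 166 kg at 15%.
Pro-rata value split: in-quota = $2,318.04 × 257/423 = $1,408.36; over-quota = $2,318.04 − $1,408.36 = $909.68.
In-quota duty = $1,408.36 × 7.5% = $105.63. Over-quota duty = $909.68 × 15% = $136.45.
Line duty = $105.63 + $136.45 = $242.08.
Total = $60,704.58 + $242.08 = $60,946.66.

$60,946.66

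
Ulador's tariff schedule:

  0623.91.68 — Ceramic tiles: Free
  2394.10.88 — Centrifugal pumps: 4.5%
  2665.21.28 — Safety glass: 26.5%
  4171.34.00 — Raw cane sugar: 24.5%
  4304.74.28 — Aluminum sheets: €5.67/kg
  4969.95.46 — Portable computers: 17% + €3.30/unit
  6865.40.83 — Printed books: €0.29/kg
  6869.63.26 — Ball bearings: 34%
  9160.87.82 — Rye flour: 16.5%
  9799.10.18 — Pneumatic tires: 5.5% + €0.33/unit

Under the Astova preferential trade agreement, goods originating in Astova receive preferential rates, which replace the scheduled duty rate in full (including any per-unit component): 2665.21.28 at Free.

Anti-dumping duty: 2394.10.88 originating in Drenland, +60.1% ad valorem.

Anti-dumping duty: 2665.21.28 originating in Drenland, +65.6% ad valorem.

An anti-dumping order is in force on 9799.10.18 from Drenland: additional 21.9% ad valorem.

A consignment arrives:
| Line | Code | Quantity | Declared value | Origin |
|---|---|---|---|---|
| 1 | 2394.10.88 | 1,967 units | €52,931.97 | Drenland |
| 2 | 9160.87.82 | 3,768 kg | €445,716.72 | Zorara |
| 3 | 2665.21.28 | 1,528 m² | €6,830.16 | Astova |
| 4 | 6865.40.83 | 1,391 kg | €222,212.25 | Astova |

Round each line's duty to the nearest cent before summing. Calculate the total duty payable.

Line 1 (2394.10.88, Drenland, 1,967 units, €52,931.97):
Base rate for 2394.10.88 is 4.5%.
Additional duty on 2394.10.88 from Drenland: +60.1%. Applied ad valorem rate: 4.5% + 60.1% = 64.6%.
Duty = €52,931.97 × 64.6% = €34,194.05.
Line 2 (9160.87.82, Zorara, 3,768 kg, €445,716.72):
Base rate for 9160.87.82 is 16.5%.
Duty = €445,716.72 × 16.5% = €73,543.26.
Line 3 (2665.21.28, Astova, 1,528 m², €6,830.16):
Base rate for 2665.21.28 is 26.5%.
Origin Astova qualifies under the Ulador–Astova agreement and 2665.21.28 is covered: preferential rate Free applies instead.
The additional-duty order on 2665.21.28 targets Drenland, not Astova; it does not apply.
Duty = €6,830.16 × 0% = €0.00.
Line 4 (6865.40.83, Astova, 1,391 kg, €222,212.25):
Base rate for 6865.40.83 is €0.29/kg.
Origin Astova is the FTA partner but 6865.40.83 is not on the preference list; base rate stands.
Duty = 1,391 × €0.29 = €403.39.
Total = €34,194.05 + €73,543.26 + €0.00 + €403.39 = €108,140.70.

€108,140.70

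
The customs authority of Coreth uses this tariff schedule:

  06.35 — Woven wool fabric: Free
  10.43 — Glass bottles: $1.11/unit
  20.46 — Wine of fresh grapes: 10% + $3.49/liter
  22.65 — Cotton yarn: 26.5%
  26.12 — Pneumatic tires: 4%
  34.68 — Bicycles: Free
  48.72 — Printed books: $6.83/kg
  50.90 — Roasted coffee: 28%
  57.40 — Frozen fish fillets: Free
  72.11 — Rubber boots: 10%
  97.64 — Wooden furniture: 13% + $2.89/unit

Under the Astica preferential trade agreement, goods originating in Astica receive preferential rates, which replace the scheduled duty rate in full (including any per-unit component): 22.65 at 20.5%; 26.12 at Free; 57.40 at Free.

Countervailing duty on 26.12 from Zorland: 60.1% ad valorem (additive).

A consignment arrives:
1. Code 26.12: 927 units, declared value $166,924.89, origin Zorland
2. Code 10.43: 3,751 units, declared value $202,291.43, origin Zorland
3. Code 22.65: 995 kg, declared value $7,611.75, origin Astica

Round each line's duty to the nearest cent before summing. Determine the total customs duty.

Line 1 (26.12, Zorland, 927 units, $166,924.89):
Base rate for 26.12 is 4%.
26.12 has an FTA preferential rate, but origin Zorland is not Astica; base rate stands.
Additional duty on 26.12 from Zorland: +60.1%. Applied ad valorem rate: 4% + 60.1% = 64.1%.
Duty = $166,924.89 × 64.1% = $106,998.85.
Line 2 (10.43, Zorland, 3,751 units, $202,291.43):
Base rate for 10.43 is $1.11/unit.
Duty = 3,751 × $1.11 = $4,163.61.
Line 3 (22.65, Astica, 995 kg, $7,611.75):
Base rate for 22.65 is 26.5%.
Origin Astica qualifies under the Coreth–Astica agreement and 22.65 is covered: preferential rate 20.5% applies instead.
Duty = $7,611.75 × 20.5% = $1,560.41.
Total = $106,998.85 + $4,163.61 + $1,560.41 = $112,722.87.

$112,722.87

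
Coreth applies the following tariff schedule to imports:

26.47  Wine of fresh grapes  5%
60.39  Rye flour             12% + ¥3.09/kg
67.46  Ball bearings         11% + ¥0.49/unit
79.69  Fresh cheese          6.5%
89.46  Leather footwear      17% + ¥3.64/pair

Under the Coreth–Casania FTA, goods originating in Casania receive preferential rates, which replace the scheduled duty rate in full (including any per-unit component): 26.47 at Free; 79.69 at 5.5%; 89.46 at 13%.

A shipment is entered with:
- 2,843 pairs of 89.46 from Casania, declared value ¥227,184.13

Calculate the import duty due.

Line 1 (89.46, Casania, 2,843 pairs, ¥227,184.13):
Base rate for 89.46 is 17% + ¥3.64/pair.
Origin Casania qualifies under the Coreth–Casania agreement and 89.46 is covered: preferential rate 13% applies instead.
Duty = ¥227,184.13 × 13% = ¥29,533.94.

¥29,533.94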